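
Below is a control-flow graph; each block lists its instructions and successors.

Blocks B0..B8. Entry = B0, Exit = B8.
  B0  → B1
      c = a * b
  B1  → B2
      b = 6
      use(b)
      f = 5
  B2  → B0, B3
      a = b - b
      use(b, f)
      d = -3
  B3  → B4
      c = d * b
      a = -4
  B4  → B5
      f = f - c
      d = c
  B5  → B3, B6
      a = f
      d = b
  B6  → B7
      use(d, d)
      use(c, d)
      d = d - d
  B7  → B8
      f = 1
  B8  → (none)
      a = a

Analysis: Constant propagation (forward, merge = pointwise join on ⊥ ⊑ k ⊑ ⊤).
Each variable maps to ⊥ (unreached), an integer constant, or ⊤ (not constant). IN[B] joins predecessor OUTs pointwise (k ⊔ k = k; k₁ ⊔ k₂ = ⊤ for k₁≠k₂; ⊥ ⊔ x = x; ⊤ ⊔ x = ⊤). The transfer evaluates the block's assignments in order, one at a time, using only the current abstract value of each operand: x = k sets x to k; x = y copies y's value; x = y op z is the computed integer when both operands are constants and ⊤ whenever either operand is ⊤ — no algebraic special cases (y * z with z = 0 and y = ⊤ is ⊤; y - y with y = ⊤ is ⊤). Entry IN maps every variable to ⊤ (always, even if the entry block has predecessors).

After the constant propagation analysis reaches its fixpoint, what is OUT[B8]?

Converged values:
  B0: | IN=(all ⊤) | OUT=(all ⊤)
  B1: | IN=(all ⊤) | OUT={b:6, f:5; rest ⊤}
  B2: | IN={b:6, f:5; rest ⊤} | OUT={a:0, b:6, d:-3, f:5; rest ⊤}
  B3: | IN={b:6; rest ⊤} | OUT={a:-4, b:6; rest ⊤}
  B4: | IN={a:-4, b:6; rest ⊤} | OUT={a:-4, b:6; rest ⊤}
  B5: | IN={a:-4, b:6; rest ⊤} | OUT={b:6, d:6; rest ⊤}
  B6: | IN={b:6, d:6; rest ⊤} | OUT={b:6, d:0; rest ⊤}
  B7: | IN={b:6, d:0; rest ⊤} | OUT={b:6, d:0, f:1; rest ⊤}
  B8: | IN={b:6, d:0, f:1; rest ⊤} | OUT={b:6, d:0, f:1; rest ⊤}

Merge at B8: IN[B8] = OUT[B7] = {a: ⊤, b: 6, c: ⊤, d: 0, e: ⊤, f: 1}
Applying B8's transfer function to that IN value gives OUT[B8] (row B8 above).

Answer: {a: ⊤, b: 6, c: ⊤, d: 0, e: ⊤, f: 1}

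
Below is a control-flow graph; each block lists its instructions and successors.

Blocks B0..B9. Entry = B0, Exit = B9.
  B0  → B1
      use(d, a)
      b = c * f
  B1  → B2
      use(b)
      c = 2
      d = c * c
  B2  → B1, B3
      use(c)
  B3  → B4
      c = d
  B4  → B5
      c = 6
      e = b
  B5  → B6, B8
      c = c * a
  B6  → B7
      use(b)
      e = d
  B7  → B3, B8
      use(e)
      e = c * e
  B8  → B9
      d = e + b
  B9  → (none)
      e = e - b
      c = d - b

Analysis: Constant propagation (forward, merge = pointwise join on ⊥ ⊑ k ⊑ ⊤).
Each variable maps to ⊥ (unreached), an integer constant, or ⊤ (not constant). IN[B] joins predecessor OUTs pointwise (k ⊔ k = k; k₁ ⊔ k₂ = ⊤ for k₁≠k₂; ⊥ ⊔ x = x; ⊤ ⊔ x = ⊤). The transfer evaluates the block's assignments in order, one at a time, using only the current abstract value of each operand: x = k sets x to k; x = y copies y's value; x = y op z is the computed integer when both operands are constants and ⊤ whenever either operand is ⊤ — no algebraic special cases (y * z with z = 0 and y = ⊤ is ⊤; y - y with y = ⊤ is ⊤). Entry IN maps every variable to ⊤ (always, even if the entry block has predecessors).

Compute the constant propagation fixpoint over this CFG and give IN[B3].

Converged values:
  B0:  IN=(all ⊤)  OUT=(all ⊤)
  B1:  IN=(all ⊤)  OUT={c:2, d:4; rest ⊤}
  B2:  IN={c:2, d:4; rest ⊤}  OUT={c:2, d:4; rest ⊤}
  B3:  IN={d:4; rest ⊤}  OUT={c:4, d:4; rest ⊤}
  B4:  IN={c:4, d:4; rest ⊤}  OUT={c:6, d:4; rest ⊤}
  B5:  IN={c:6, d:4; rest ⊤}  OUT={d:4; rest ⊤}
  B6:  IN={d:4; rest ⊤}  OUT={d:4, e:4; rest ⊤}
  B7:  IN={d:4, e:4; rest ⊤}  OUT={d:4; rest ⊤}
  B8:  IN={d:4; rest ⊤}  OUT=(all ⊤)
  B9:  IN=(all ⊤)  OUT=(all ⊤)

Merge at B3: IN[B3] = OUT[B2] ⊔ OUT[B7] = {a: ⊤, b: ⊤, c: ⊤, d: 4, e: ⊤, f: ⊤}

Answer: {a: ⊤, b: ⊤, c: ⊤, d: 4, e: ⊤, f: ⊤}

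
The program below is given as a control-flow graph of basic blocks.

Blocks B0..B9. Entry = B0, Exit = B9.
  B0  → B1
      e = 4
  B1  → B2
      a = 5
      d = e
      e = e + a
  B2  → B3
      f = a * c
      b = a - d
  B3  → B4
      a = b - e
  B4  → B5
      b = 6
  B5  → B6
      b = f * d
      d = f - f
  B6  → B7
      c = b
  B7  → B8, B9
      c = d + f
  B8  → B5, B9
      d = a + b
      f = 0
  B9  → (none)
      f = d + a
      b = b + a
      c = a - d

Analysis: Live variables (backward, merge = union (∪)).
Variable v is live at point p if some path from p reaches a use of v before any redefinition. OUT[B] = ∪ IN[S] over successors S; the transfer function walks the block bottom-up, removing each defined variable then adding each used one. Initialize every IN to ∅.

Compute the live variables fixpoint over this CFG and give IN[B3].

Answer: {b, d, e, f}

Derivation:
Fixpoint table:
  B0: | IN={c} | OUT={c, e}
  B1: | IN={c, e} | OUT={a, c, d, e}
  B2: | IN={a, c, d, e} | OUT={b, d, e, f}
  B3: | IN={b, d, e, f} | OUT={a, d, f}
  B4: | IN={a, d, f} | OUT={a, d, f}
  B5: | IN={a, d, f} | OUT={a, b, d, f}
  B6: | IN={a, b, d, f} | OUT={a, b, d, f}
  B7: | IN={a, b, d, f} | OUT={a, b, d}
  B8: | IN={a, b} | OUT={a, b, d, f}
  B9: | IN={a, b, d} | OUT={}

Merge at B3: OUT[B3] = IN[B4] = {a, d, f}
Applying B3's transfer function to that OUT value gives IN[B3] (row B3 above).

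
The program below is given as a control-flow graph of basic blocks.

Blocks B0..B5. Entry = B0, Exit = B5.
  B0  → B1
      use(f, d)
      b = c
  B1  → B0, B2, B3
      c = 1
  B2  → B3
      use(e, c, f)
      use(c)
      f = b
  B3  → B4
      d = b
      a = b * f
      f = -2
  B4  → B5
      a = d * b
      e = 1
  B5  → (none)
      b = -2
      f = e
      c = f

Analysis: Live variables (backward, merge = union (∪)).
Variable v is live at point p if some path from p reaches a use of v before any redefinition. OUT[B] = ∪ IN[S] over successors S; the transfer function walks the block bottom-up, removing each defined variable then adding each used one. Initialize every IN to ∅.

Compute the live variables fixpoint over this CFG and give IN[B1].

Answer: {b, d, e, f}

Working:
Fixpoint table:
  B0:   IN={c, d, e, f}   OUT={b, d, e, f}
  B1:   IN={b, d, e, f}   OUT={b, c, d, e, f}
  B2:   IN={b, c, e, f}   OUT={b, f}
  B3:   IN={b, f}   OUT={b, d}
  B4:   IN={b, d}   OUT={e}
  B5:   IN={e}   OUT={}

Merge at B1: OUT[B1] = IN[B0] ⊔ IN[B2] ⊔ IN[B3] = {b, c, d, e, f}
Applying B1's transfer function to that OUT value gives IN[B1] (row B1 above).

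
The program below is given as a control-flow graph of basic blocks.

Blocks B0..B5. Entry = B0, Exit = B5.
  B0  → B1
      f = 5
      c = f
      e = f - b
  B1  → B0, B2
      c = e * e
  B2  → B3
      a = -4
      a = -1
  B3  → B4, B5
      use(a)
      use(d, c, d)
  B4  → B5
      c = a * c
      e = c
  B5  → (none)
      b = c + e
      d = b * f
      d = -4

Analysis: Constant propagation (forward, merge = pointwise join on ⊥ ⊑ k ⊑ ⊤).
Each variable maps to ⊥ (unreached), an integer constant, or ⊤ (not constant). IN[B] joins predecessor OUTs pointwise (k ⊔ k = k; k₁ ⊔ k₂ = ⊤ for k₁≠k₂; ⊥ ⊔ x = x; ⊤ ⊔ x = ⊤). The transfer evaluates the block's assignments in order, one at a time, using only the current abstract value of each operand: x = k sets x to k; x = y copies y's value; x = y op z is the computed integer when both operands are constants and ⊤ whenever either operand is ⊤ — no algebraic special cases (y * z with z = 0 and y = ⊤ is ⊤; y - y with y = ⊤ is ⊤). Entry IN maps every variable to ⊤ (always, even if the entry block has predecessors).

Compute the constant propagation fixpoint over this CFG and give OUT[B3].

Answer: {a: -1, b: ⊤, c: ⊤, d: ⊤, e: ⊤, f: 5}

Trace:
Per-block solution:
  B0:   IN=(all ⊤)   OUT={c:5, f:5; rest ⊤}
  B1:   IN={c:5, f:5; rest ⊤}   OUT={f:5; rest ⊤}
  B2:   IN={f:5; rest ⊤}   OUT={a:-1, f:5; rest ⊤}
  B3:   IN={a:-1, f:5; rest ⊤}   OUT={a:-1, f:5; rest ⊤}
  B4:   IN={a:-1, f:5; rest ⊤}   OUT={a:-1, f:5; rest ⊤}
  B5:   IN={a:-1, f:5; rest ⊤}   OUT={a:-1, d:-4, f:5; rest ⊤}

Merge at B3: IN[B3] = OUT[B2] = {a: -1, b: ⊤, c: ⊤, d: ⊤, e: ⊤, f: 5}
Applying B3's transfer function to that IN value gives OUT[B3] (row B3 above).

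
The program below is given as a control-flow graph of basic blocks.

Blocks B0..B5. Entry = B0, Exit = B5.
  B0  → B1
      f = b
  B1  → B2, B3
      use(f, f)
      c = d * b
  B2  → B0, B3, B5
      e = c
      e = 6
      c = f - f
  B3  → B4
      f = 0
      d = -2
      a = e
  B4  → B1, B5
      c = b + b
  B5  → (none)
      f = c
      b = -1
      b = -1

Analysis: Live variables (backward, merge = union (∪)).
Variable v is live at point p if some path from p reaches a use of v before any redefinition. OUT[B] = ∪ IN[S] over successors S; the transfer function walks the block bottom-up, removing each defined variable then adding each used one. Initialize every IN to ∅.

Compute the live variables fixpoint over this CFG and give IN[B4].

Answer: {b, d, e, f}

Trace:
Per-block solution:
  B0:   IN={b, d, e}   OUT={b, d, e, f}
  B1:   IN={b, d, e, f}   OUT={b, c, d, e, f}
  B2:   IN={b, c, d, f}   OUT={b, c, d, e}
  B3:   IN={b, e}   OUT={b, d, e, f}
  B4:   IN={b, d, e, f}   OUT={b, c, d, e, f}
  B5:   IN={c}   OUT={}

Merge at B4: OUT[B4] = IN[B1] ⊔ IN[B5] = {b, c, d, e, f}
Applying B4's transfer function to that OUT value gives IN[B4] (row B4 above).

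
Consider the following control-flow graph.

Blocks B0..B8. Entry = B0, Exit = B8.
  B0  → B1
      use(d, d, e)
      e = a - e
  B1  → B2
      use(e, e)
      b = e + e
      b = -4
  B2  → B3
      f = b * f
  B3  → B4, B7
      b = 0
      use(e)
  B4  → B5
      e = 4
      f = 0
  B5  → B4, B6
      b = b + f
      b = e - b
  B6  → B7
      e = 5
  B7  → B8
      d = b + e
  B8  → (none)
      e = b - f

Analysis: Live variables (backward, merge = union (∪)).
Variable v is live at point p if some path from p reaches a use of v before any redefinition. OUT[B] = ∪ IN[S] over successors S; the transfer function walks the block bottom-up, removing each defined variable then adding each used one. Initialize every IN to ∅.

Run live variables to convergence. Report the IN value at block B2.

Fixpoint table:
  B0: | IN={a, d, e, f} | OUT={e, f}
  B1: | IN={e, f} | OUT={b, e, f}
  B2: | IN={b, e, f} | OUT={e, f}
  B3: | IN={e, f} | OUT={b, e, f}
  B4: | IN={b} | OUT={b, e, f}
  B5: | IN={b, e, f} | OUT={b, f}
  B6: | IN={b, f} | OUT={b, e, f}
  B7: | IN={b, e, f} | OUT={b, f}
  B8: | IN={b, f} | OUT={}

Merge at B2: OUT[B2] = IN[B3] = {e, f}
Applying B2's transfer function to that OUT value gives IN[B2] (row B2 above).

Answer: {b, e, f}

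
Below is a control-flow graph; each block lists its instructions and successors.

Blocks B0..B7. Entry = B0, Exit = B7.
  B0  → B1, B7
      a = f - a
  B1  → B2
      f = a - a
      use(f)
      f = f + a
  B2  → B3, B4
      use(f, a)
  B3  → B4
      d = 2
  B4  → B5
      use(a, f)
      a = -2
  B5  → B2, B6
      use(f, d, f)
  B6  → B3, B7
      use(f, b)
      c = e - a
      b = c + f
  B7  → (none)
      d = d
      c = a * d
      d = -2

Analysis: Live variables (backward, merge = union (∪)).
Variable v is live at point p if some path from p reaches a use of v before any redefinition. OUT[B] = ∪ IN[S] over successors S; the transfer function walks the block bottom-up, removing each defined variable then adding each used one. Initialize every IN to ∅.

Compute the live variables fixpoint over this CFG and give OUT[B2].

Answer: {a, b, d, e, f}

Trace:
Fixpoint table:
  B0: | IN={a, b, d, e, f} | OUT={a, b, d, e}
  B1: | IN={a, b, d, e} | OUT={a, b, d, e, f}
  B2: | IN={a, b, d, e, f} | OUT={a, b, d, e, f}
  B3: | IN={a, b, e, f} | OUT={a, b, d, e, f}
  B4: | IN={a, b, d, e, f} | OUT={a, b, d, e, f}
  B5: | IN={a, b, d, e, f} | OUT={a, b, d, e, f}
  B6: | IN={a, b, d, e, f} | OUT={a, b, d, e, f}
  B7: | IN={a, d} | OUT={}

Merge at B2: OUT[B2] = IN[B3] ⊔ IN[B4] = {a, b, d, e, f}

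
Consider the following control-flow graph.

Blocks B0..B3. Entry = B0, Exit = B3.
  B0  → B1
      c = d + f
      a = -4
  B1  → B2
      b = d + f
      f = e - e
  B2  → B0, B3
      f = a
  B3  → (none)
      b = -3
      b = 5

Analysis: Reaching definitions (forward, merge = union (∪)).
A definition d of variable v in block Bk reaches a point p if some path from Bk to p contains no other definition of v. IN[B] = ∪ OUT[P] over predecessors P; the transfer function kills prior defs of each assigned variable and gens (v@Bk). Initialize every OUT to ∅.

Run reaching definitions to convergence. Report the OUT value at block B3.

Answer: {a@B0, b@B3, c@B0, f@B2}

Derivation:
Converged values:
  B0:   IN={a@B0, b@B1, c@B0, f@B2}   OUT={a@B0, b@B1, c@B0, f@B2}
  B1:   IN={a@B0, b@B1, c@B0, f@B2}   OUT={a@B0, b@B1, c@B0, f@B1}
  B2:   IN={a@B0, b@B1, c@B0, f@B1}   OUT={a@B0, b@B1, c@B0, f@B2}
  B3:   IN={a@B0, b@B1, c@B0, f@B2}   OUT={a@B0, b@B3, c@B0, f@B2}

Merge at B3: IN[B3] = OUT[B2] = {a@B0, b@B1, c@B0, f@B2}
Applying B3's transfer function to that IN value gives OUT[B3] (row B3 above).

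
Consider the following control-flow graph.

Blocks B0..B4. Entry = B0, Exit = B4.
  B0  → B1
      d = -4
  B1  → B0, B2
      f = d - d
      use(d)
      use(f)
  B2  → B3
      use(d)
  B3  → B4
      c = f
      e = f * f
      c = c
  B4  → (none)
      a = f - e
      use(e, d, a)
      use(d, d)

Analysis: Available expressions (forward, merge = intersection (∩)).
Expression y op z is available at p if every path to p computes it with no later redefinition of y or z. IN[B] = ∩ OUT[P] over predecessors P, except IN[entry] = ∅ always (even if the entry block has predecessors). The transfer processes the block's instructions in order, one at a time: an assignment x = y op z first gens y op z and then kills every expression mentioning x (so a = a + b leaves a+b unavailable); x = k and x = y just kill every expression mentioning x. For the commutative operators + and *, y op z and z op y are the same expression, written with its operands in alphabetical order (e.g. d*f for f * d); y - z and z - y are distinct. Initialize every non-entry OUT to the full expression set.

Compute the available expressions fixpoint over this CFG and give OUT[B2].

Converged values:
  B0:   IN={}   OUT={}
  B1:   IN={}   OUT={d-d}
  B2:   IN={d-d}   OUT={d-d}
  B3:   IN={d-d}   OUT={d-d, f*f}
  B4:   IN={d-d, f*f}   OUT={d-d, f*f, f-e}

Merge at B2: IN[B2] = OUT[B1] = {d-d}
Applying B2's transfer function to that IN value gives OUT[B2] (row B2 above).

Answer: {d-d}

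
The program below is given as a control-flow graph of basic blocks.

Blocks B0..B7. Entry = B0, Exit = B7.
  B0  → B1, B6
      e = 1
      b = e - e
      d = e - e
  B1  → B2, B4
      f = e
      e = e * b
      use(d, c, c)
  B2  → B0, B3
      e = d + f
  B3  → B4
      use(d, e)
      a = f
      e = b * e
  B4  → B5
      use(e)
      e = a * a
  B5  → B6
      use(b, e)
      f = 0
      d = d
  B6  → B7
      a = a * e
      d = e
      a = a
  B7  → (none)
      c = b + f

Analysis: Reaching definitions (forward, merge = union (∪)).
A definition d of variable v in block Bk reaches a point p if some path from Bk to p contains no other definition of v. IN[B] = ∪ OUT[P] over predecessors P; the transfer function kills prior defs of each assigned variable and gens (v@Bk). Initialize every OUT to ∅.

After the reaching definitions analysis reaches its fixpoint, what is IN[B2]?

Answer: {b@B0, d@B0, e@B1, f@B1}

Derivation:
Converged values:
  B0:   IN={b@B0, d@B0, e@B2, f@B1}   OUT={b@B0, d@B0, e@B0, f@B1}
  B1:   IN={b@B0, d@B0, e@B0, f@B1}   OUT={b@B0, d@B0, e@B1, f@B1}
  B2:   IN={b@B0, d@B0, e@B1, f@B1}   OUT={b@B0, d@B0, e@B2, f@B1}
  B3:   IN={b@B0, d@B0, e@B2, f@B1}   OUT={a@B3, b@B0, d@B0, e@B3, f@B1}
  B4:   IN={a@B3, b@B0, d@B0, e@B1, e@B3, f@B1}   OUT={a@B3, b@B0, d@B0, e@B4, f@B1}
  B5:   IN={a@B3, b@B0, d@B0, e@B4, f@B1}   OUT={a@B3, b@B0, d@B5, e@B4, f@B5}
  B6:   IN={a@B3, b@B0, d@B0, d@B5, e@B0, e@B4, f@B1, f@B5}   OUT={a@B6, b@B0, d@B6, e@B0, e@B4, f@B1, f@B5}
  B7:   IN={a@B6, b@B0, d@B6, e@B0, e@B4, f@B1, f@B5}   OUT={a@B6, b@B0, c@B7, d@B6, e@B0, e@B4, f@B1, f@B5}

Merge at B2: IN[B2] = OUT[B1] = {b@B0, d@B0, e@B1, f@B1}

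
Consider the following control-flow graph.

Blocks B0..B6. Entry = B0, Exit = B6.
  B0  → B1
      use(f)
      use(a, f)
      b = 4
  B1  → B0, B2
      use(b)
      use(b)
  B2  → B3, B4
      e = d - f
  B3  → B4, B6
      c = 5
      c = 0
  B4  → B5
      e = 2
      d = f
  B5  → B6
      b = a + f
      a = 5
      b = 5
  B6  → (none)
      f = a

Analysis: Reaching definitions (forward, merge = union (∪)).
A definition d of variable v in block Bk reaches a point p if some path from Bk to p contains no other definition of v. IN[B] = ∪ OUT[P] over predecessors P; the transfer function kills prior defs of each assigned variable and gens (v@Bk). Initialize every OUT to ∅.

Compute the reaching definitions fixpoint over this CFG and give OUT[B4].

Per-block solution:
  B0:   IN={b@B0}   OUT={b@B0}
  B1:   IN={b@B0}   OUT={b@B0}
  B2:   IN={b@B0}   OUT={b@B0, e@B2}
  B3:   IN={b@B0, e@B2}   OUT={b@B0, c@B3, e@B2}
  B4:   IN={b@B0, c@B3, e@B2}   OUT={b@B0, c@B3, d@B4, e@B4}
  B5:   IN={b@B0, c@B3, d@B4, e@B4}   OUT={a@B5, b@B5, c@B3, d@B4, e@B4}
  B6:   IN={a@B5, b@B0, b@B5, c@B3, d@B4, e@B2, e@B4}   OUT={a@B5, b@B0, b@B5, c@B3, d@B4, e@B2, e@B4, f@B6}

Merge at B4: IN[B4] = OUT[B2] ⊔ OUT[B3] = {b@B0, c@B3, e@B2}
Applying B4's transfer function to that IN value gives OUT[B4] (row B4 above).

Answer: {b@B0, c@B3, d@B4, e@B4}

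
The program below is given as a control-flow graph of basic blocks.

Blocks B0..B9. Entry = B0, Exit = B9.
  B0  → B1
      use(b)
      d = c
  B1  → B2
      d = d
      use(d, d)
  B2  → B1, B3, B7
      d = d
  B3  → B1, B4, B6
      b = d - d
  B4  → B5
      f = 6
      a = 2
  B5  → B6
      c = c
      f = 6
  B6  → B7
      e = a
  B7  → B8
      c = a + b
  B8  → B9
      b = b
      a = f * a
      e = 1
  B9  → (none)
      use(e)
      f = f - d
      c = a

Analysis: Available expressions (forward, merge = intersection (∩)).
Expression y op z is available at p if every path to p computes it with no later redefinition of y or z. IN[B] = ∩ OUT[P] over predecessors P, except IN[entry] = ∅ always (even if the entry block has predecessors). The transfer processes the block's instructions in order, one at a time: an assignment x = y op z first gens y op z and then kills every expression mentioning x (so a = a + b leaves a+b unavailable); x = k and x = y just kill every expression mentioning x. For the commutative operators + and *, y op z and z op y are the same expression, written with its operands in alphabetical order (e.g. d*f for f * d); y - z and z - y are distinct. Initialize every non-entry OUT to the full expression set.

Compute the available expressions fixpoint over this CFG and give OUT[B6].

Answer: {d-d}

Working:
Fixpoint table:
  B0:   IN={}   OUT={}
  B1:   IN={}   OUT={}
  B2:   IN={}   OUT={}
  B3:   IN={}   OUT={d-d}
  B4:   IN={d-d}   OUT={d-d}
  B5:   IN={d-d}   OUT={d-d}
  B6:   IN={d-d}   OUT={d-d}
  B7:   IN={}   OUT={a+b}
  B8:   IN={a+b}   OUT={}
  B9:   IN={}   OUT={}

Merge at B6: IN[B6] = OUT[B3] ∩ OUT[B5] = {d-d}
Applying B6's transfer function to that IN value gives OUT[B6] (row B6 above).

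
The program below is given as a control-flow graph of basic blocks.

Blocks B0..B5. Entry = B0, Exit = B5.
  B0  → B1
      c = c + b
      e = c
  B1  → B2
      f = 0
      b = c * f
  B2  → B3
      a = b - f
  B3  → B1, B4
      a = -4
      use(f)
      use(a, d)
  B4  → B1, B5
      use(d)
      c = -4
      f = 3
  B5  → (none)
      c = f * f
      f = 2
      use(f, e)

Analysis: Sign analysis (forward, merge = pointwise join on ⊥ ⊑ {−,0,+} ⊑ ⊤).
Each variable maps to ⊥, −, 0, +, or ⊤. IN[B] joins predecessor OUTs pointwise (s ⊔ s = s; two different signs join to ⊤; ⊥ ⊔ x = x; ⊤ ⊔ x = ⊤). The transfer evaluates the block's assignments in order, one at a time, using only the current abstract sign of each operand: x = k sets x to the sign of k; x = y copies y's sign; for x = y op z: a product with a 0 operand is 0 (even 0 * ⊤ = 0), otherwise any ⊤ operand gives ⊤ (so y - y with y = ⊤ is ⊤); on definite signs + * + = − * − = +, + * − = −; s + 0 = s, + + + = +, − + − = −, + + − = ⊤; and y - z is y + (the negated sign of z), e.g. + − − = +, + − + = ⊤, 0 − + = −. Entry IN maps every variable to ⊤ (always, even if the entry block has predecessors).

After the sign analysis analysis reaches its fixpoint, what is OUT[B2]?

Per-block solution:
  B0:   IN=(all ⊤)   OUT=(all ⊤)
  B1:   IN=(all ⊤)   OUT={b:0, f:0; rest ⊤}
  B2:   IN={b:0, f:0; rest ⊤}   OUT={a:0, b:0, f:0; rest ⊤}
  B3:   IN={a:0, b:0, f:0; rest ⊤}   OUT={a:-, b:0, f:0; rest ⊤}
  B4:   IN={a:-, b:0, f:0; rest ⊤}   OUT={a:-, b:0, c:-, f:+; rest ⊤}
  B5:   IN={a:-, b:0, c:-, f:+; rest ⊤}   OUT={a:-, b:0, c:+, f:+; rest ⊤}

Merge at B2: IN[B2] = OUT[B1] = {a: ⊤, b: 0, c: ⊤, d: ⊤, e: ⊤, f: 0}
Applying B2's transfer function to that IN value gives OUT[B2] (row B2 above).

Answer: {a: 0, b: 0, c: ⊤, d: ⊤, e: ⊤, f: 0}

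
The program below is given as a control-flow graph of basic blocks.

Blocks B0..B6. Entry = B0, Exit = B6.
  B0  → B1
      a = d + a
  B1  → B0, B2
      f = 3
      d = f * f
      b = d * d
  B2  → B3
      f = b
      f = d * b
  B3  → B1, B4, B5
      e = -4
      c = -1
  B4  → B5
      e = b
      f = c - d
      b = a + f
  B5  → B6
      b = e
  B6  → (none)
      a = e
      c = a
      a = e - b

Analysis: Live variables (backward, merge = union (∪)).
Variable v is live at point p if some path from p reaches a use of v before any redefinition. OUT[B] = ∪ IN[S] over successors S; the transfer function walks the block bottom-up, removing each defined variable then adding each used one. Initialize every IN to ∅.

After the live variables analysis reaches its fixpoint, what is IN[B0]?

Answer: {a, d}

Derivation:
Converged values:
  B0:   IN={a, d}   OUT={a}
  B1:   IN={a}   OUT={a, b, d}
  B2:   IN={a, b, d}   OUT={a, b, d}
  B3:   IN={a, b, d}   OUT={a, b, c, d, e}
  B4:   IN={a, b, c, d}   OUT={e}
  B5:   IN={e}   OUT={b, e}
  B6:   IN={b, e}   OUT={}

Merge at B0: OUT[B0] = IN[B1] = {a}
Applying B0's transfer function to that OUT value gives IN[B0] (row B0 above).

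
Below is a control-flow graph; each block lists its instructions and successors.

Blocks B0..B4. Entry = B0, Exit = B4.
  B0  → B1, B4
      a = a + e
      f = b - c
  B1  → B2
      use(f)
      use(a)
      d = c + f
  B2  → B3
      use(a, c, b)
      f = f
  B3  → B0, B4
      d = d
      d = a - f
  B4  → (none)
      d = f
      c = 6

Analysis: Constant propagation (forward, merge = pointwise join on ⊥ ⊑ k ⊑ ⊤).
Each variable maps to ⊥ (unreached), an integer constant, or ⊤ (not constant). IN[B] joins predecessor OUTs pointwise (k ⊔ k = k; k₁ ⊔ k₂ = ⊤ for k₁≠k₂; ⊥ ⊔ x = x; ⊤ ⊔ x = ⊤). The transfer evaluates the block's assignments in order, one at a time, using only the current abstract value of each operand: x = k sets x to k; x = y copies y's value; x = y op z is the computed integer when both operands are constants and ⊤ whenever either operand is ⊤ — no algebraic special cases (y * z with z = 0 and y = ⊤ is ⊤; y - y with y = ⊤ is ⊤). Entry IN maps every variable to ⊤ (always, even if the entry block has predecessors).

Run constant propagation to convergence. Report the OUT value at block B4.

Answer: {a: ⊤, b: ⊤, c: 6, d: ⊤, e: ⊤, f: ⊤}

Derivation:
Converged values:
  B0: | IN=(all ⊤) | OUT=(all ⊤)
  B1: | IN=(all ⊤) | OUT=(all ⊤)
  B2: | IN=(all ⊤) | OUT=(all ⊤)
  B3: | IN=(all ⊤) | OUT=(all ⊤)
  B4: | IN=(all ⊤) | OUT={c:6; rest ⊤}

Merge at B4: IN[B4] = OUT[B0] ⊔ OUT[B3] = {a: ⊤, b: ⊤, c: ⊤, d: ⊤, e: ⊤, f: ⊤}
Applying B4's transfer function to that IN value gives OUT[B4] (row B4 above).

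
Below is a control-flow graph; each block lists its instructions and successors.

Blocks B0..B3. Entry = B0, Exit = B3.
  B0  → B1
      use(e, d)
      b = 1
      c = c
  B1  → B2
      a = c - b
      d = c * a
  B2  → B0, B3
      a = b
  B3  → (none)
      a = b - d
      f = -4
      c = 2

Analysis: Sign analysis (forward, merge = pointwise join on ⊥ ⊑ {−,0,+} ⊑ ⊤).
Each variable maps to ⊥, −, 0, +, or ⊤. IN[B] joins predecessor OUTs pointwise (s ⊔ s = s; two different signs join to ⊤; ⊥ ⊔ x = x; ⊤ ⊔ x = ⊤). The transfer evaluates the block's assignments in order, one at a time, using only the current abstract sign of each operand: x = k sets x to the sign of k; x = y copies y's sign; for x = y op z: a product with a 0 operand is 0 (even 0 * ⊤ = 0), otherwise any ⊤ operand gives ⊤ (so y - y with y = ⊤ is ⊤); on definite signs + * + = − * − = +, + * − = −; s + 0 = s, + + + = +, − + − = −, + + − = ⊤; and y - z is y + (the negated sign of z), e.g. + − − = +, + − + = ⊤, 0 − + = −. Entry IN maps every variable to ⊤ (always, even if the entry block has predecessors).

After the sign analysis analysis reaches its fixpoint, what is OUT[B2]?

Fixpoint table:
  B0: | IN=(all ⊤) | OUT={b:+; rest ⊤}
  B1: | IN={b:+; rest ⊤} | OUT={b:+; rest ⊤}
  B2: | IN={b:+; rest ⊤} | OUT={a:+, b:+; rest ⊤}
  B3: | IN={a:+, b:+; rest ⊤} | OUT={b:+, c:+, f:-; rest ⊤}

Merge at B2: IN[B2] = OUT[B1] = {a: ⊤, b: +, c: ⊤, d: ⊤, e: ⊤, f: ⊤}
Applying B2's transfer function to that IN value gives OUT[B2] (row B2 above).

Answer: {a: +, b: +, c: ⊤, d: ⊤, e: ⊤, f: ⊤}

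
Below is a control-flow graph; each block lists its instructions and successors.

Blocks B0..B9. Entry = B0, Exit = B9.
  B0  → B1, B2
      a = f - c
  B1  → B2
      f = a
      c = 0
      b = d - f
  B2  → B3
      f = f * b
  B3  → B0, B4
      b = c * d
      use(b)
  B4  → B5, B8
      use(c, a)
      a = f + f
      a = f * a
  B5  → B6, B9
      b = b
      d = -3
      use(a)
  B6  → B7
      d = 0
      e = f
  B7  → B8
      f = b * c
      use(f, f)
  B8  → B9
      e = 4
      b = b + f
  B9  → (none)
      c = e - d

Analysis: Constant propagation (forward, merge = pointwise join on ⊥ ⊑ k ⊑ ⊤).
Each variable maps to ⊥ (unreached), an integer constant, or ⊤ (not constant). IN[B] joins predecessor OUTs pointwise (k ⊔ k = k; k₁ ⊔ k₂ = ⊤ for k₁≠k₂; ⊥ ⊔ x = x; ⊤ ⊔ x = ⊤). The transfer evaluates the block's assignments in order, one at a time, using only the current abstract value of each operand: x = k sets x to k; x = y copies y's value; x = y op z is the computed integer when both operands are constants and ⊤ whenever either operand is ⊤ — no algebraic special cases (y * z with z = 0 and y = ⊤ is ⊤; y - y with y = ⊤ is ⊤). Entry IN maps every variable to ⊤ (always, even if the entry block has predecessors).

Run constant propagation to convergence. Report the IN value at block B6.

Per-block solution:
  B0: | IN=(all ⊤) | OUT=(all ⊤)
  B1: | IN=(all ⊤) | OUT={c:0; rest ⊤}
  B2: | IN=(all ⊤) | OUT=(all ⊤)
  B3: | IN=(all ⊤) | OUT=(all ⊤)
  B4: | IN=(all ⊤) | OUT=(all ⊤)
  B5: | IN=(all ⊤) | OUT={d:-3; rest ⊤}
  B6: | IN={d:-3; rest ⊤} | OUT={d:0; rest ⊤}
  B7: | IN={d:0; rest ⊤} | OUT={d:0; rest ⊤}
  B8: | IN=(all ⊤) | OUT={e:4; rest ⊤}
  B9: | IN=(all ⊤) | OUT=(all ⊤)

Merge at B6: IN[B6] = OUT[B5] = {a: ⊤, b: ⊤, c: ⊤, d: -3, e: ⊤, f: ⊤}

Answer: {a: ⊤, b: ⊤, c: ⊤, d: -3, e: ⊤, f: ⊤}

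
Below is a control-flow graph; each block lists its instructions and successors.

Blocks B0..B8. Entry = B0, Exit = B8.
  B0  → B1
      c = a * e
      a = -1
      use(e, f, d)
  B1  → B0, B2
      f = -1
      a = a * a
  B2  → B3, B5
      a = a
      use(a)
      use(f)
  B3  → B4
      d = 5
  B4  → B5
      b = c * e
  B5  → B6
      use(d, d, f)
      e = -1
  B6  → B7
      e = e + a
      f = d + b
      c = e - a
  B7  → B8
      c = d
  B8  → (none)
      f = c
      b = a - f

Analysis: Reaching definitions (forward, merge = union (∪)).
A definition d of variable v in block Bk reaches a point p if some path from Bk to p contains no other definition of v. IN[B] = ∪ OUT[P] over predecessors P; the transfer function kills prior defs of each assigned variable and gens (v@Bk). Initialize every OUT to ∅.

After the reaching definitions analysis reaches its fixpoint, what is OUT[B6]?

Answer: {a@B2, b@B4, c@B6, d@B3, e@B6, f@B6}

Working:
Fixpoint table:
  B0:   IN={a@B1, c@B0, f@B1}   OUT={a@B0, c@B0, f@B1}
  B1:   IN={a@B0, c@B0, f@B1}   OUT={a@B1, c@B0, f@B1}
  B2:   IN={a@B1, c@B0, f@B1}   OUT={a@B2, c@B0, f@B1}
  B3:   IN={a@B2, c@B0, f@B1}   OUT={a@B2, c@B0, d@B3, f@B1}
  B4:   IN={a@B2, c@B0, d@B3, f@B1}   OUT={a@B2, b@B4, c@B0, d@B3, f@B1}
  B5:   IN={a@B2, b@B4, c@B0, d@B3, f@B1}   OUT={a@B2, b@B4, c@B0, d@B3, e@B5, f@B1}
  B6:   IN={a@B2, b@B4, c@B0, d@B3, e@B5, f@B1}   OUT={a@B2, b@B4, c@B6, d@B3, e@B6, f@B6}
  B7:   IN={a@B2, b@B4, c@B6, d@B3, e@B6, f@B6}   OUT={a@B2, b@B4, c@B7, d@B3, e@B6, f@B6}
  B8:   IN={a@B2, b@B4, c@B7, d@B3, e@B6, f@B6}   OUT={a@B2, b@B8, c@B7, d@B3, e@B6, f@B8}

Merge at B6: IN[B6] = OUT[B5] = {a@B2, b@B4, c@B0, d@B3, e@B5, f@B1}
Applying B6's transfer function to that IN value gives OUT[B6] (row B6 above).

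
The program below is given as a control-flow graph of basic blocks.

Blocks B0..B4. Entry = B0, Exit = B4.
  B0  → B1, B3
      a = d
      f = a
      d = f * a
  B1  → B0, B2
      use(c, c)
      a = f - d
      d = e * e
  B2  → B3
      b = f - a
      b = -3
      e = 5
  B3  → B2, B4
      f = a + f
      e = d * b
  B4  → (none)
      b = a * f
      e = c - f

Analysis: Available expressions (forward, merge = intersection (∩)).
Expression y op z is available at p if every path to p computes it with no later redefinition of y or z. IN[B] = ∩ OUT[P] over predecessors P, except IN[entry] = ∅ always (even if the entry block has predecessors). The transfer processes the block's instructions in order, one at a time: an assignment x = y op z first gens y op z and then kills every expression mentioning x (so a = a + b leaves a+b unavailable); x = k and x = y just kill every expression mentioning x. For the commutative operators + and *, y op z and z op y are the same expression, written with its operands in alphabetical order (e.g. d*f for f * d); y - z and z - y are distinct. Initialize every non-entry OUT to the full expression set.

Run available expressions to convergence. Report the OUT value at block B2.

Per-block solution:
  B0:  IN={}  OUT={a*f}
  B1:  IN={a*f}  OUT={e*e}
  B2:  IN={}  OUT={f-a}
  B3:  IN={}  OUT={b*d}
  B4:  IN={b*d}  OUT={a*f, c-f}

Merge at B2: IN[B2] = OUT[B1] ∩ OUT[B3] = {}
Applying B2's transfer function to that IN value gives OUT[B2] (row B2 above).

Answer: {f-a}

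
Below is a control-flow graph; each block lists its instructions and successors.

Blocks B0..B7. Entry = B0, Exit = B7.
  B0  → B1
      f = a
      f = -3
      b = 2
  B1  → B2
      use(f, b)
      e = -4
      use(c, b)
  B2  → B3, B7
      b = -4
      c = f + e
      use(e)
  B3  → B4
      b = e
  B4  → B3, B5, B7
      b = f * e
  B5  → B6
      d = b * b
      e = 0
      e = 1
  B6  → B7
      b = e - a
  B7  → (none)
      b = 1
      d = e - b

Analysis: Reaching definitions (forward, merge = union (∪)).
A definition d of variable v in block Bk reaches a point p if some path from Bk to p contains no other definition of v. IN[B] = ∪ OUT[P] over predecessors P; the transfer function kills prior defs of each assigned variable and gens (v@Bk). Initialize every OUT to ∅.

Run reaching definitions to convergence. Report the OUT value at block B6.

Converged values:
  B0:  IN={}  OUT={b@B0, f@B0}
  B1:  IN={b@B0, f@B0}  OUT={b@B0, e@B1, f@B0}
  B2:  IN={b@B0, e@B1, f@B0}  OUT={b@B2, c@B2, e@B1, f@B0}
  B3:  IN={b@B2, b@B4, c@B2, e@B1, f@B0}  OUT={b@B3, c@B2, e@B1, f@B0}
  B4:  IN={b@B3, c@B2, e@B1, f@B0}  OUT={b@B4, c@B2, e@B1, f@B0}
  B5:  IN={b@B4, c@B2, e@B1, f@B0}  OUT={b@B4, c@B2, d@B5, e@B5, f@B0}
  B6:  IN={b@B4, c@B2, d@B5, e@B5, f@B0}  OUT={b@B6, c@B2, d@B5, e@B5, f@B0}
  B7:  IN={b@B2, b@B4, b@B6, c@B2, d@B5, e@B1, e@B5, f@B0}  OUT={b@B7, c@B2, d@B7, e@B1, e@B5, f@B0}

Merge at B6: IN[B6] = OUT[B5] = {b@B4, c@B2, d@B5, e@B5, f@B0}
Applying B6's transfer function to that IN value gives OUT[B6] (row B6 above).

Answer: {b@B6, c@B2, d@B5, e@B5, f@B0}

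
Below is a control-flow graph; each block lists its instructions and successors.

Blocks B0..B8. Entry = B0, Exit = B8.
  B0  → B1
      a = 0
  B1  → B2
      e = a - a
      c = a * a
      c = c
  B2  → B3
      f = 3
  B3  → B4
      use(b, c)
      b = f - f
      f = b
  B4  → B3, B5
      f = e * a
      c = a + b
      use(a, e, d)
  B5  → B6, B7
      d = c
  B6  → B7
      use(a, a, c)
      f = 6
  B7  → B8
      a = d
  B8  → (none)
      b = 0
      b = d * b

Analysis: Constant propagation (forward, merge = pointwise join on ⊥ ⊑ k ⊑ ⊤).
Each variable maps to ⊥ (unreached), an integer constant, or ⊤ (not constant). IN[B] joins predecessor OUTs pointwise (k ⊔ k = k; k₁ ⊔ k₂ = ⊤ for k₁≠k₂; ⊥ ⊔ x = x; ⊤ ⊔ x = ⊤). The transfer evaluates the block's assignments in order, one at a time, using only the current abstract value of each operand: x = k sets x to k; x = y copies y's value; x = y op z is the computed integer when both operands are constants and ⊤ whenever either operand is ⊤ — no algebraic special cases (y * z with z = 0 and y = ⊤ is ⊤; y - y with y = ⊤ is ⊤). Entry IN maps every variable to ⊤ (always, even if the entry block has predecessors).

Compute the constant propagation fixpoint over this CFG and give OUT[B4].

Answer: {a: 0, b: ⊤, c: ⊤, d: ⊤, e: 0, f: 0}

Derivation:
Fixpoint table:
  B0:   IN=(all ⊤)   OUT={a:0; rest ⊤}
  B1:   IN={a:0; rest ⊤}   OUT={a:0, c:0, e:0; rest ⊤}
  B2:   IN={a:0, c:0, e:0; rest ⊤}   OUT={a:0, c:0, e:0, f:3; rest ⊤}
  B3:   IN={a:0, e:0; rest ⊤}   OUT={a:0, e:0; rest ⊤}
  B4:   IN={a:0, e:0; rest ⊤}   OUT={a:0, e:0, f:0; rest ⊤}
  B5:   IN={a:0, e:0, f:0; rest ⊤}   OUT={a:0, e:0, f:0; rest ⊤}
  B6:   IN={a:0, e:0, f:0; rest ⊤}   OUT={a:0, e:0, f:6; rest ⊤}
  B7:   IN={a:0, e:0; rest ⊤}   OUT={e:0; rest ⊤}
  B8:   IN={e:0; rest ⊤}   OUT={e:0; rest ⊤}

Merge at B4: IN[B4] = OUT[B3] = {a: 0, b: ⊤, c: ⊤, d: ⊤, e: 0, f: ⊤}
Applying B4's transfer function to that IN value gives OUT[B4] (row B4 above).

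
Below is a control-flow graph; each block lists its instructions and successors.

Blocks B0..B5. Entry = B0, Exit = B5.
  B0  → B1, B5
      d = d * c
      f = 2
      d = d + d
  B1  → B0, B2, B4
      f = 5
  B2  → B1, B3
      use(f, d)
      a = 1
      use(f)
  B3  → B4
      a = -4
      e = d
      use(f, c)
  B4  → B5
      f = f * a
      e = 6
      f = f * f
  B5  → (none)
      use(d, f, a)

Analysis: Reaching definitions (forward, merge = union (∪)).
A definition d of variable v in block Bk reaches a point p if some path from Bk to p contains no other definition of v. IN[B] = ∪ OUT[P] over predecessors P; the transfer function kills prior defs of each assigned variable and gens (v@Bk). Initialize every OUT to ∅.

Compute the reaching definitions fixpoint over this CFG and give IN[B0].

Fixpoint table:
  B0:   IN={a@B2, d@B0, f@B1}   OUT={a@B2, d@B0, f@B0}
  B1:   IN={a@B2, d@B0, f@B0, f@B1}   OUT={a@B2, d@B0, f@B1}
  B2:   IN={a@B2, d@B0, f@B1}   OUT={a@B2, d@B0, f@B1}
  B3:   IN={a@B2, d@B0, f@B1}   OUT={a@B3, d@B0, e@B3, f@B1}
  B4:   IN={a@B2, a@B3, d@B0, e@B3, f@B1}   OUT={a@B2, a@B3, d@B0, e@B4, f@B4}
  B5:   IN={a@B2, a@B3, d@B0, e@B4, f@B0, f@B4}   OUT={a@B2, a@B3, d@B0, e@B4, f@B0, f@B4}

Merge at B0 (entry node, so the boundary value {} is joined with the incoming edge(s)): IN[B0] = {} ⊔ OUT[B1] = {a@B2, d@B0, f@B1}

Answer: {a@B2, d@B0, f@B1}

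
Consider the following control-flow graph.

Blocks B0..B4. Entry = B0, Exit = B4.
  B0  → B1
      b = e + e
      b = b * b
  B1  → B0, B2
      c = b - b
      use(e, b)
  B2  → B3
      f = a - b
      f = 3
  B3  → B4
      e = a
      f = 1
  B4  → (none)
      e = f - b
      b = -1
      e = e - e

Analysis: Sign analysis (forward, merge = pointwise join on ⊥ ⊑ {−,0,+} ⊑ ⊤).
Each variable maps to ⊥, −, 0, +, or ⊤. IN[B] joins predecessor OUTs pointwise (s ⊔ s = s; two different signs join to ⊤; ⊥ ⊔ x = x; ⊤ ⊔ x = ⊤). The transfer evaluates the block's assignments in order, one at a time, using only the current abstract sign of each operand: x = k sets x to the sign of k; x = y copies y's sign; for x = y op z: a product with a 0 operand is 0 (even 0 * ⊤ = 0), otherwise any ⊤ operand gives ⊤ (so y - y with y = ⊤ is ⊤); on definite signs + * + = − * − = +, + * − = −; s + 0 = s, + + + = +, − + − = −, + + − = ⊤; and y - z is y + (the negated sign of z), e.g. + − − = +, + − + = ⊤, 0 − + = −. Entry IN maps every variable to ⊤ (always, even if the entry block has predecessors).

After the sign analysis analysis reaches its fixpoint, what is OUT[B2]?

Answer: {a: ⊤, b: ⊤, c: ⊤, d: ⊤, e: ⊤, f: +}

Working:
Converged values:
  B0:  IN=(all ⊤)  OUT=(all ⊤)
  B1:  IN=(all ⊤)  OUT=(all ⊤)
  B2:  IN=(all ⊤)  OUT={f:+; rest ⊤}
  B3:  IN={f:+; rest ⊤}  OUT={f:+; rest ⊤}
  B4:  IN={f:+; rest ⊤}  OUT={b:-, f:+; rest ⊤}

Merge at B2: IN[B2] = OUT[B1] = {a: ⊤, b: ⊤, c: ⊤, d: ⊤, e: ⊤, f: ⊤}
Applying B2's transfer function to that IN value gives OUT[B2] (row B2 above).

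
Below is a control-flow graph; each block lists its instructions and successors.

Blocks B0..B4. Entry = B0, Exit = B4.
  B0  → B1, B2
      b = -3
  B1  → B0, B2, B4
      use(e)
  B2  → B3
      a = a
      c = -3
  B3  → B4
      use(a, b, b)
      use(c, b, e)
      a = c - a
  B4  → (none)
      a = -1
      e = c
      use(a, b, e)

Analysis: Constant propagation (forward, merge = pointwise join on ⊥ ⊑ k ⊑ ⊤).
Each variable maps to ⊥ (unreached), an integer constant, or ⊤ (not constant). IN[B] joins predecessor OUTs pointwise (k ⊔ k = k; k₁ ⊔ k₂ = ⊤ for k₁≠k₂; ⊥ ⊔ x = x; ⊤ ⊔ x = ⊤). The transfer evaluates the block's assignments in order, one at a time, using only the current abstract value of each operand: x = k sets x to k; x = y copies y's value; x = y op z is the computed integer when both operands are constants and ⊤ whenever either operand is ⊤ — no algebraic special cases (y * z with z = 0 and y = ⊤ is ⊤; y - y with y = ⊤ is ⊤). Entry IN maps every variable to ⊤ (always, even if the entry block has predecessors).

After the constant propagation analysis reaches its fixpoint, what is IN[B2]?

Converged values:
  B0: | IN=(all ⊤) | OUT={b:-3; rest ⊤}
  B1: | IN={b:-3; rest ⊤} | OUT={b:-3; rest ⊤}
  B2: | IN={b:-3; rest ⊤} | OUT={b:-3, c:-3; rest ⊤}
  B3: | IN={b:-3, c:-3; rest ⊤} | OUT={b:-3, c:-3; rest ⊤}
  B4: | IN={b:-3; rest ⊤} | OUT={a:-1, b:-3; rest ⊤}

Merge at B2: IN[B2] = OUT[B0] ⊔ OUT[B1] = {a: ⊤, b: -3, c: ⊤, d: ⊤, e: ⊤, f: ⊤}

Answer: {a: ⊤, b: -3, c: ⊤, d: ⊤, e: ⊤, f: ⊤}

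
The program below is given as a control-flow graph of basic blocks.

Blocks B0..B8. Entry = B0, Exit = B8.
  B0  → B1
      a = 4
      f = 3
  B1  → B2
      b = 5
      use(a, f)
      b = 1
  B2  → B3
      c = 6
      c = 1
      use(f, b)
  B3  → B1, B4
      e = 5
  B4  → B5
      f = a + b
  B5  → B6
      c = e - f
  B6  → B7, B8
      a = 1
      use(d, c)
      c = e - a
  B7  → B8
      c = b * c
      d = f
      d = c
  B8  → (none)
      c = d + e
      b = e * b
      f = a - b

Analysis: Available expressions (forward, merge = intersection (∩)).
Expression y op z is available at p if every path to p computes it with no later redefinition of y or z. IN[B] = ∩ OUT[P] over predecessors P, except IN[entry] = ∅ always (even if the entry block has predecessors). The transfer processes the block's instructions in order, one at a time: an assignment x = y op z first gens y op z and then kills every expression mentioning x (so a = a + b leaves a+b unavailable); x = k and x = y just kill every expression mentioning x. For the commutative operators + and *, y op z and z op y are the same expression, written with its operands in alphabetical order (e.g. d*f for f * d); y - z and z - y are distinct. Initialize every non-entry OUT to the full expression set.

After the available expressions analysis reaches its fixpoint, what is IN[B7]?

Answer: {e-a, e-f}

Derivation:
Fixpoint table:
  B0:   IN={}   OUT={}
  B1:   IN={}   OUT={}
  B2:   IN={}   OUT={}
  B3:   IN={}   OUT={}
  B4:   IN={}   OUT={a+b}
  B5:   IN={a+b}   OUT={a+b, e-f}
  B6:   IN={a+b, e-f}   OUT={e-a, e-f}
  B7:   IN={e-a, e-f}   OUT={e-a, e-f}
  B8:   IN={e-a, e-f}   OUT={a-b, d+e, e-a}

Merge at B7: IN[B7] = OUT[B6] = {e-a, e-f}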